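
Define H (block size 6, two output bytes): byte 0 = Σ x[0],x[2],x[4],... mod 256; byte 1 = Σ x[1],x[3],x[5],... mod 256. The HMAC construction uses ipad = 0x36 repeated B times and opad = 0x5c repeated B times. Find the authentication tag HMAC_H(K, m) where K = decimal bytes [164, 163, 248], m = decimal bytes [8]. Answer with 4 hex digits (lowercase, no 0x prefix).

Key decimal bytes [164, 163, 248] = a4 a3 f8 is 3 bytes ≤ B = 6; zero-pad to 6 bytes: K' = a4 a3 f8 00 00 00.
K' ⊕ ipad = 92 95 ce 36 36 36.  K' ⊕ opad = f8 ff a4 5c 5c 5c.
Inner input = (K'⊕ipad) ∥ m = 92 95 ce 36 36 36 ∥ 08.
Inner hash: even-index sum = 414 mod 256 = 158; odd-index sum = 257 mod 256 = 1 → 9e 01.
Outer input = (K'⊕opad) ∥ inner = f8 ff a4 5c 5c 5c ∥ 9e 01.
Outer hash (tag): even-index sum = 662 mod 256 = 150; odd-index sum = 440 mod 256 = 184 → 96 b8.

96b8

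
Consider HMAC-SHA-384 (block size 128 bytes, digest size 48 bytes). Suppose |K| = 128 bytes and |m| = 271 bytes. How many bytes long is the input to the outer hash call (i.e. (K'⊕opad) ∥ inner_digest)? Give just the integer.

176

Key is 128 ≤ 128 bytes, zero-padded: |K'| = 128.
Outer input = (K'⊕opad) ∥ H(inner) → 128 + 48 = 176 bytes.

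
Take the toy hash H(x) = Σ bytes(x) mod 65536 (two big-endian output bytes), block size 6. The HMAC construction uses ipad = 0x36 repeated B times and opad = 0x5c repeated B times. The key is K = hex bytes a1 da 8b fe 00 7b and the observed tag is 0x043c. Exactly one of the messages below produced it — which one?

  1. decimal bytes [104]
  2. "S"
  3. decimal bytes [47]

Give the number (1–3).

Key hex bytes a1 da 8b fe 00 7b is exactly B = 6 bytes: K' = a1 da 8b fe 00 7b.
K' ⊕ ipad = 97 ec bd c8 36 4d; K' ⊕ opad = fd 86 d7 a2 5c 27.
m1: inner = H(97 ec bd c8 36 4d 68) = 03 f3; tag = H(fd 86 d7 a2 5c 27 03 f3) = 0475
m2: inner = H(97 ec bd c8 36 4d 53) = 03 de; tag = H(fd 86 d7 a2 5c 27 03 de) = 0460
m3: inner = H(97 ec bd c8 36 4d 2f) = 03 ba; tag = H(fd 86 d7 a2 5c 27 03 ba) = 043c ← matches

3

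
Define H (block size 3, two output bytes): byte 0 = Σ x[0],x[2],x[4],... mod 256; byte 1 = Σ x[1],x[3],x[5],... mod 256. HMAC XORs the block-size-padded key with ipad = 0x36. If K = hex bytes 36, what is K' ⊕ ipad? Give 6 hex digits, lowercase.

003636

Key hex bytes 36 is 1 byte ≤ B = 3; zero-pad to 3 bytes: K' = 36 00 00.
XOR each byte with 0x36: 36⊕36=00, 00⊕36=36, 00⊕36=36.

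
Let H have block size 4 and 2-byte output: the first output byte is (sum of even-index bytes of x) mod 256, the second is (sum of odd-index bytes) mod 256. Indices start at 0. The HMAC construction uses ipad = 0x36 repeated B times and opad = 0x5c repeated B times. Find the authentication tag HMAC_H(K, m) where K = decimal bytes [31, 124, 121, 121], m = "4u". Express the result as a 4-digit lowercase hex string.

Key decimal bytes [31, 124, 121, 121] = 1f 7c 79 79 is exactly B = 4 bytes: K' = 1f 7c 79 79.
K' ⊕ ipad = 29 4a 4f 4f.  K' ⊕ opad = 43 20 25 25.
Inner input = (K'⊕ipad) ∥ m = 29 4a 4f 4f ∥ 34 75.
Inner hash: even-index sum = 172 mod 256 = 172; odd-index sum = 270 mod 256 = 14 → ac 0e.
Outer input = (K'⊕opad) ∥ inner = 43 20 25 25 ∥ ac 0e.
Outer hash (tag): even-index sum = 276 mod 256 = 20; odd-index sum = 83 mod 256 = 83 → 14 53.

1453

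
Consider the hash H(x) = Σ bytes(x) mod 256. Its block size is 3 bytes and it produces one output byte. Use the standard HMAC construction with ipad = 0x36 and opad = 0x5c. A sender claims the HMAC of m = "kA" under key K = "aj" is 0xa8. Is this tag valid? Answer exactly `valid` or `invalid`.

invalid

Key "aj" = 61 6a is 2 bytes ≤ B = 3; zero-pad to 3 bytes: K' = 61 6a 00.
K' ⊕ ipad = 57 5c 36; K' ⊕ opad = 3d 36 5c.
Inner hash: sum = 87+92+54+107+65 = 405; mod 256 = 149 → 95.
Outer hash (recomputed tag): sum = 61+54+92+149 = 356; mod 256 = 100 → 64.
Recomputed tag = 64; claimed = a8 → mismatch.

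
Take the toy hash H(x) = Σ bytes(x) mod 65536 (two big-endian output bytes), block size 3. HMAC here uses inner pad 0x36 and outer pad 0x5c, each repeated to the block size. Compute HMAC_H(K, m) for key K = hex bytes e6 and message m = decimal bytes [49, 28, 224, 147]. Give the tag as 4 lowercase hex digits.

Key hex bytes e6 is 1 byte ≤ B = 3; zero-pad to 3 bytes: K' = e6 00 00.
K' ⊕ ipad = d0 36 36.  K' ⊕ opad = ba 5c 5c.
Inner input = (K'⊕ipad) ∥ m = d0 36 36 ∥ 31 1c e0 93.
Inner hash: sum = 208+54+54+49+28+224+147 = 764 → 02 fc.
Outer input = (K'⊕opad) ∥ inner = ba 5c 5c ∥ 02 fc.
Outer hash (tag): sum = 186+92+92+2+252 = 624 → 02 70.

0270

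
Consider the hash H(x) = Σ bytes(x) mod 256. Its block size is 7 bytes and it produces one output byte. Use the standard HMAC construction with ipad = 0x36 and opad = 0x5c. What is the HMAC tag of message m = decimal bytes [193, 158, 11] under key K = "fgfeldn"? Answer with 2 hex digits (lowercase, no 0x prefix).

Key "fgfeldn" = 66 67 66 65 6c 64 6e is exactly B = 7 bytes: K' = 66 67 66 65 6c 64 6e.
K' ⊕ ipad = 50 51 50 53 5a 52 58.  K' ⊕ opad = 3a 3b 3a 39 30 38 32.
Inner input = (K'⊕ipad) ∥ m = 50 51 50 53 5a 52 58 ∥ c1 9e 0b.
Inner hash: sum = 80+81+80+83+90+82+88+193+158+11 = 946; mod 256 = 178 → b2.
Outer input = (K'⊕opad) ∥ inner = 3a 3b 3a 39 30 38 32 ∥ b2.
Outer hash (tag): sum = 58+59+58+57+48+56+50+178 = 564; mod 256 = 52 → 34.

34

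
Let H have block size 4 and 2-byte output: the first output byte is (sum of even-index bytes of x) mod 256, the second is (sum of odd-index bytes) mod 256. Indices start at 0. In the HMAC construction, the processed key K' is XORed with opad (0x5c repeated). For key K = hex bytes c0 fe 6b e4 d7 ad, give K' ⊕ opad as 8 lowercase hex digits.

5ed35c5c

Key hex bytes c0 fe 6b e4 d7 ad is 6 bytes > B = 4, so hash it first: H(key) = 02 8f, then zero-pad to 4 bytes: K' = 02 8f 00 00.
XOR each byte with 0x5c: 02⊕5c=5e, 8f⊕5c=d3, 00⊕5c=5c, 00⊕5c=5c.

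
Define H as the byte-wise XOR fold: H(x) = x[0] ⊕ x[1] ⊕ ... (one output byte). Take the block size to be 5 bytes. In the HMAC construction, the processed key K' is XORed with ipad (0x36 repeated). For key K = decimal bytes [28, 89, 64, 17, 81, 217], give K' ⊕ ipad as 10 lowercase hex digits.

aa36363636

Key decimal bytes [28, 89, 64, 17, 81, 217] = 1c 59 40 11 51 d9 is 6 bytes > B = 5, so hash it first: H(key) = 9c, then zero-pad to 5 bytes: K' = 9c 00 00 00 00.
XOR each byte with 0x36: 9c⊕36=aa, 00⊕36=36, 00⊕36=36, 00⊕36=36, 00⊕36=36.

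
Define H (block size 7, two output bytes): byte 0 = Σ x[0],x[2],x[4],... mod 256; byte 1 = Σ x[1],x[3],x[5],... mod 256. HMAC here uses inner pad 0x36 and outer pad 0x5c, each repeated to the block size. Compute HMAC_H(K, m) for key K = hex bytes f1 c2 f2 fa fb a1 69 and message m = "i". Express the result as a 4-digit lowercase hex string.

Key hex bytes f1 c2 f2 fa fb a1 69 is exactly B = 7 bytes: K' = f1 c2 f2 fa fb a1 69.
K' ⊕ ipad = c7 f4 c4 cc cd 97 5f.  K' ⊕ opad = ad 9e ae a6 a7 fd 35.
Inner input = (K'⊕ipad) ∥ m = c7 f4 c4 cc cd 97 5f ∥ 69.
Inner hash: even-index sum = 695 mod 256 = 183; odd-index sum = 704 mod 256 = 192 → b7 c0.
Outer input = (K'⊕opad) ∥ inner = ad 9e ae a6 a7 fd 35 ∥ b7 c0.
Outer hash (tag): even-index sum = 759 mod 256 = 247; odd-index sum = 760 mod 256 = 248 → f7 f8.

f7f8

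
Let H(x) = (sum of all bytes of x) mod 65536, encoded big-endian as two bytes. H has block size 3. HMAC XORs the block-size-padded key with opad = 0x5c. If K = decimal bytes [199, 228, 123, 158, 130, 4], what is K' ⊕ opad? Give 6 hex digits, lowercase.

Key decimal bytes [199, 228, 123, 158, 130, 4] = c7 e4 7b 9e 82 04 is 6 bytes > B = 3, so hash it first: H(key) = 03 4a, then zero-pad to 3 bytes: K' = 03 4a 00.
XOR each byte with 0x5c: 03⊕5c=5f, 4a⊕5c=16, 00⊕5c=5c.

5f165c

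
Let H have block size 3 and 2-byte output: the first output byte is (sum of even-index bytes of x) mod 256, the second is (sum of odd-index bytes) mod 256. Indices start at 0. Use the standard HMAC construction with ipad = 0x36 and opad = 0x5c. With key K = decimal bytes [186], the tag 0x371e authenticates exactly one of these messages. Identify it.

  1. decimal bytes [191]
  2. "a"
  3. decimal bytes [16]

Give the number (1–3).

Key decimal bytes [186] = ba is 1 byte ≤ B = 3; zero-pad to 3 bytes: K' = ba 00 00.
K' ⊕ ipad = 8c 36 36; K' ⊕ opad = e6 5c 5c.
m1: inner = H(8c 36 36 bf) = c2 f5; tag = H(e6 5c 5c c2 f5) = 371e ← matches
m2: inner = H(8c 36 36 61) = c2 97; tag = H(e6 5c 5c c2 97) = d91e
m3: inner = H(8c 36 36 10) = c2 46; tag = H(e6 5c 5c c2 46) = 881e

1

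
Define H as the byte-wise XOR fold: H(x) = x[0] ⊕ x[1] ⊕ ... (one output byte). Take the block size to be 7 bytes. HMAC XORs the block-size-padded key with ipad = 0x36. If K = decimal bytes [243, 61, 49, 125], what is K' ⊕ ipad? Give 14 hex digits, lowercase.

c50b074b363636

Key decimal bytes [243, 61, 49, 125] = f3 3d 31 7d is 4 bytes ≤ B = 7; zero-pad to 7 bytes: K' = f3 3d 31 7d 00 00 00.
XOR each byte with 0x36: f3⊕36=c5, 3d⊕36=0b, 31⊕36=07, 7d⊕36=4b, 00⊕36=36, 00⊕36=36, 00⊕36=36.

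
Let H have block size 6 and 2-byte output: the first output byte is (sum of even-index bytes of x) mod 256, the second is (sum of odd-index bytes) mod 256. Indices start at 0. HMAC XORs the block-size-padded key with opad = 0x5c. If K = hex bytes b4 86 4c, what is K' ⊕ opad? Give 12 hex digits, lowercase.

Key hex bytes b4 86 4c is 3 bytes ≤ B = 6; zero-pad to 6 bytes: K' = b4 86 4c 00 00 00.
XOR each byte with 0x5c: b4⊕5c=e8, 86⊕5c=da, 4c⊕5c=10, 00⊕5c=5c, 00⊕5c=5c, 00⊕5c=5c.

e8da105c5c5c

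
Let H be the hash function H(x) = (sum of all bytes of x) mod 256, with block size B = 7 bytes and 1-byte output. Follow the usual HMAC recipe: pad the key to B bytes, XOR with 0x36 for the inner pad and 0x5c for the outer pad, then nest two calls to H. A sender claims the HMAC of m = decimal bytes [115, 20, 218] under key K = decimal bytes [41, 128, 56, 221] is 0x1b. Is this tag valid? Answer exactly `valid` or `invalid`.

Key decimal bytes [41, 128, 56, 221] = 29 80 38 dd is 4 bytes ≤ B = 7; zero-pad to 7 bytes: K' = 29 80 38 dd 00 00 00.
K' ⊕ ipad = 1f b6 0e eb 36 36 36; K' ⊕ opad = 75 dc 64 81 5c 5c 5c.
Inner hash: sum = 31+182+14+235+54+54+54+115+20+218 = 977; mod 256 = 209 → d1.
Outer hash (recomputed tag): sum = 117+220+100+129+92+92+92+209 = 1051; mod 256 = 27 → 1b.
Recomputed tag = 1b; claimed = 1b → match.

valid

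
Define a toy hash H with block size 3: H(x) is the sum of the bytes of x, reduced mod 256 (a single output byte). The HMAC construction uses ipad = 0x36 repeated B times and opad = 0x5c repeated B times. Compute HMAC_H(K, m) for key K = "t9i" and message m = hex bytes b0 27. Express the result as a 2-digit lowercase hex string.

Key "t9i" = 74 39 69 is exactly B = 3 bytes: K' = 74 39 69.
K' ⊕ ipad = 42 0f 5f.  K' ⊕ opad = 28 65 35.
Inner input = (K'⊕ipad) ∥ m = 42 0f 5f ∥ b0 27.
Inner hash: sum = 66+15+95+176+39 = 391; mod 256 = 135 → 87.
Outer input = (K'⊕opad) ∥ inner = 28 65 35 ∥ 87.
Outer hash (tag): sum = 40+101+53+135 = 329; mod 256 = 73 → 49.

49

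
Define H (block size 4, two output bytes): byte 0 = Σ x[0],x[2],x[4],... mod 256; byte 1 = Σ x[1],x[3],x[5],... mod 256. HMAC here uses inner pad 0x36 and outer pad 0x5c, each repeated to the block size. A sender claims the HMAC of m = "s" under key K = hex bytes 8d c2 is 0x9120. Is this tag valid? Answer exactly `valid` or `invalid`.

invalid

Key hex bytes 8d c2 is 2 bytes ≤ B = 4; zero-pad to 4 bytes: K' = 8d c2 00 00.
K' ⊕ ipad = bb f4 36 36; K' ⊕ opad = d1 9e 5c 5c.
Inner hash: even-index sum = 356 mod 256 = 100; odd-index sum = 298 mod 256 = 42 → 64 2a.
Outer hash (recomputed tag): even-index sum = 401 mod 256 = 145; odd-index sum = 292 mod 256 = 36 → 91 24.
Recomputed tag = 9124; claimed = 9120 → mismatch.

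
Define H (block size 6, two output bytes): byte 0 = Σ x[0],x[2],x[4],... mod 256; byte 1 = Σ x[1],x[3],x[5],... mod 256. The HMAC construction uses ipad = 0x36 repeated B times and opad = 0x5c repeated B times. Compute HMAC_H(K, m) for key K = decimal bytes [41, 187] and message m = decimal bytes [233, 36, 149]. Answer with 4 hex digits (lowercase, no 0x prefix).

Key decimal bytes [41, 187] = 29 bb is 2 bytes ≤ B = 6; zero-pad to 6 bytes: K' = 29 bb 00 00 00 00.
K' ⊕ ipad = 1f 8d 36 36 36 36.  K' ⊕ opad = 75 e7 5c 5c 5c 5c.
Inner input = (K'⊕ipad) ∥ m = 1f 8d 36 36 36 36 ∥ e9 24 95.
Inner hash: even-index sum = 521 mod 256 = 9; odd-index sum = 285 mod 256 = 29 → 09 1d.
Outer input = (K'⊕opad) ∥ inner = 75 e7 5c 5c 5c 5c ∥ 09 1d.
Outer hash (tag): even-index sum = 310 mod 256 = 54; odd-index sum = 444 mod 256 = 188 → 36 bc.

36bc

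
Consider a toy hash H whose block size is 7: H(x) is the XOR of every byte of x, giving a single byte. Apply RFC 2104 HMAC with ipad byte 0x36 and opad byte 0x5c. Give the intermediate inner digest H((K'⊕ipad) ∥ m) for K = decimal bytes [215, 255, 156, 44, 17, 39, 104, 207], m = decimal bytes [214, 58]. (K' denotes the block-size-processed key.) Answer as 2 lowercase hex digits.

Key decimal bytes [215, 255, 156, 44, 17, 39, 104, 207] = d7 ff 9c 2c 11 27 68 cf is 8 bytes > B = 7, so hash it first: H(key) = 09, then zero-pad to 7 bytes: K' = 09 00 00 00 00 00 00.
K' ⊕ ipad = 3f 36 36 36 36 36 36.
Inner input = 3f 36 36 36 36 36 36 ∥ d6 3a.
Inner hash: XOR 3f⊕36⊕36⊕36⊕36⊕36⊕36⊕d6⊕3a = d3.

d3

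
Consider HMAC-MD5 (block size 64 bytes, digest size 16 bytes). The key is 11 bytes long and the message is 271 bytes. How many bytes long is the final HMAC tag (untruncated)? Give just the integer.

The tag is one MD5 digest: 16 bytes.

16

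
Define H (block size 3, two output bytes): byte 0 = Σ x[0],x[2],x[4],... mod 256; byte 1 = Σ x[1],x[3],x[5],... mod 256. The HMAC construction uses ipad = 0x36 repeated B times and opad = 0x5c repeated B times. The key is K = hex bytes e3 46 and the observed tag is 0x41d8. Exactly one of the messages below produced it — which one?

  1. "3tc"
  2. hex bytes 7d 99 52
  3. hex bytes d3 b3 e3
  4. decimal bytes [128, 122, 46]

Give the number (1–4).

Key hex bytes e3 46 is 2 bytes ≤ B = 3; zero-pad to 3 bytes: K' = e3 46 00.
K' ⊕ ipad = d5 70 36; K' ⊕ opad = bf 1a 5c.
m1: inner = H(d5 70 36 33 74 63) = 7f 06; tag = H(bf 1a 5c 7f 06) = 2199
m2: inner = H(d5 70 36 7d 99 52) = a4 3f; tag = H(bf 1a 5c a4 3f) = 5abe
m3: inner = H(d5 70 36 d3 b3 e3) = be 26; tag = H(bf 1a 5c be 26) = 41d8 ← matches
m4: inner = H(d5 70 36 80 7a 2e) = 85 1e; tag = H(bf 1a 5c 85 1e) = 399f

3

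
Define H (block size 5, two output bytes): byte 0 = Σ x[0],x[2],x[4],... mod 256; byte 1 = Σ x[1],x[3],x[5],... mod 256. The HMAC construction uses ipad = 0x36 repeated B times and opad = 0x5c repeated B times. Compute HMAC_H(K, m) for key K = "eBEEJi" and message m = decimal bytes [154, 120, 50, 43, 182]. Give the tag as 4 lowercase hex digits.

Key "eBEEJi" = 65 42 45 45 4a 69 is 6 bytes > B = 5, so hash it first: H(key) = f4 f0, then zero-pad to 5 bytes: K' = f4 f0 00 00 00.
K' ⊕ ipad = c2 c6 36 36 36.  K' ⊕ opad = a8 ac 5c 5c 5c.
Inner input = (K'⊕ipad) ∥ m = c2 c6 36 36 36 ∥ 9a 78 32 2b b6.
Inner hash: even-index sum = 465 mod 256 = 209; odd-index sum = 638 mod 256 = 126 → d1 7e.
Outer input = (K'⊕opad) ∥ inner = a8 ac 5c 5c 5c ∥ d1 7e.
Outer hash (tag): even-index sum = 478 mod 256 = 222; odd-index sum = 473 mod 256 = 217 → de d9.

ded9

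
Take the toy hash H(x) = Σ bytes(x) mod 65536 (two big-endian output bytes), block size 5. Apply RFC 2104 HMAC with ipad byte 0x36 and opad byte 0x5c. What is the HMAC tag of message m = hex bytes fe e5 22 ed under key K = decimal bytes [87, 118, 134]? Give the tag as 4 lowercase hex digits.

Key decimal bytes [87, 118, 134] = 57 76 86 is 3 bytes ≤ B = 5; zero-pad to 5 bytes: K' = 57 76 86 00 00.
K' ⊕ ipad = 61 40 b0 36 36.  K' ⊕ opad = 0b 2a da 5c 5c.
Inner input = (K'⊕ipad) ∥ m = 61 40 b0 36 36 ∥ fe e5 22 ed.
Inner hash: sum = 97+64+176+54+54+254+229+34+237 = 1199 → 04 af.
Outer input = (K'⊕opad) ∥ inner = 0b 2a da 5c 5c ∥ 04 af.
Outer hash (tag): sum = 11+42+218+92+92+4+175 = 634 → 02 7a.

027a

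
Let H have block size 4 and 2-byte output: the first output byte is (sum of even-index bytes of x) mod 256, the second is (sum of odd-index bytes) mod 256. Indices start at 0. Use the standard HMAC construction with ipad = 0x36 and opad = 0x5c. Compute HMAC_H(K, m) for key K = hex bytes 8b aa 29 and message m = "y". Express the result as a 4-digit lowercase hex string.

a124

Key hex bytes 8b aa 29 is 3 bytes ≤ B = 4; zero-pad to 4 bytes: K' = 8b aa 29 00.
K' ⊕ ipad = bd 9c 1f 36.  K' ⊕ opad = d7 f6 75 5c.
Inner input = (K'⊕ipad) ∥ m = bd 9c 1f 36 ∥ 79.
Inner hash: even-index sum = 341 mod 256 = 85; odd-index sum = 210 mod 256 = 210 → 55 d2.
Outer input = (K'⊕opad) ∥ inner = d7 f6 75 5c ∥ 55 d2.
Outer hash (tag): even-index sum = 417 mod 256 = 161; odd-index sum = 548 mod 256 = 36 → a1 24.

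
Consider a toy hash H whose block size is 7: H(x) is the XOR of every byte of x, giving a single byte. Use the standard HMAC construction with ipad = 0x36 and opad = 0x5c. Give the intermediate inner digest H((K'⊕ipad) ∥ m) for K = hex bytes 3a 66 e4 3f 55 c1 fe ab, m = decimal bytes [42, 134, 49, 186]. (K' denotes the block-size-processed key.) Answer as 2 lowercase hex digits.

Key hex bytes 3a 66 e4 3f 55 c1 fe ab is 8 bytes > B = 7, so hash it first: H(key) = 46, then zero-pad to 7 bytes: K' = 46 00 00 00 00 00 00.
K' ⊕ ipad = 70 36 36 36 36 36 36.
Inner input = 70 36 36 36 36 36 36 ∥ 2a 86 31 ba.
Inner hash: XOR 70⊕36⊕36⊕36⊕36⊕36⊕36⊕2a⊕86⊕31⊕ba = 57.

57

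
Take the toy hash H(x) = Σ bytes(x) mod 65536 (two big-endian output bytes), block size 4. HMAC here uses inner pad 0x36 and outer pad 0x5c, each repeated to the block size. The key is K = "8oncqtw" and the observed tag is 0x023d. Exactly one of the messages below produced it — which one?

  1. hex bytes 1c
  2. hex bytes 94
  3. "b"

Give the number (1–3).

Key "8oncqtw" = 38 6f 6e 63 71 74 77 is 7 bytes > B = 4, so hash it first: H(key) = 02 d4, then zero-pad to 4 bytes: K' = 02 d4 00 00.
K' ⊕ ipad = 34 e2 36 36; K' ⊕ opad = 5e 88 5c 5c.
m1: inner = H(34 e2 36 36 1c) = 01 9e; tag = H(5e 88 5c 5c 01 9e) = 023d ← matches
m2: inner = H(34 e2 36 36 94) = 02 16; tag = H(5e 88 5c 5c 02 16) = 01b6
m3: inner = H(34 e2 36 36 62) = 01 e4; tag = H(5e 88 5c 5c 01 e4) = 0283

1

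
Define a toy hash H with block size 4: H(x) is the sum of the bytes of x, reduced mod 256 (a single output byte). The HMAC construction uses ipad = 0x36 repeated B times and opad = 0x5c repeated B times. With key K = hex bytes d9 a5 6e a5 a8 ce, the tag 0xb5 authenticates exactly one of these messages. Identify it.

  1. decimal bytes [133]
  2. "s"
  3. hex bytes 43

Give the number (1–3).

Key hex bytes d9 a5 6e a5 a8 ce is 6 bytes > B = 4, so hash it first: H(key) = 07, then zero-pad to 4 bytes: K' = 07 00 00 00.
K' ⊕ ipad = 31 36 36 36; K' ⊕ opad = 5b 5c 5c 5c.
m1: inner = H(31 36 36 36 85) = 58; tag = H(5b 5c 5c 5c 58) = c7
m2: inner = H(31 36 36 36 73) = 46; tag = H(5b 5c 5c 5c 46) = b5 ← matches
m3: inner = H(31 36 36 36 43) = 16; tag = H(5b 5c 5c 5c 16) = 85

2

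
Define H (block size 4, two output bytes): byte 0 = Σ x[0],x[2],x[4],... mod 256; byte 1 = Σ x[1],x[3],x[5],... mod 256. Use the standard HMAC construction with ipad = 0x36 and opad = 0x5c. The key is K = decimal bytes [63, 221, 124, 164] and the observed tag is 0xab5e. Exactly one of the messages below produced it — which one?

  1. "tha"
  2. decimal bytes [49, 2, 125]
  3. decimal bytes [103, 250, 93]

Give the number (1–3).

Key decimal bytes [63, 221, 124, 164] = 3f dd 7c a4 is exactly B = 4 bytes: K' = 3f dd 7c a4.
K' ⊕ ipad = 09 eb 4a 92; K' ⊕ opad = 63 81 20 f8.
m1: inner = H(09 eb 4a 92 74 68 61) = 28 e5; tag = H(63 81 20 f8 28 e5) = ab5e ← matches
m2: inner = H(09 eb 4a 92 31 02 7d) = 01 7f; tag = H(63 81 20 f8 01 7f) = 84f8
m3: inner = H(09 eb 4a 92 67 fa 5d) = 17 77; tag = H(63 81 20 f8 17 77) = 9af0

1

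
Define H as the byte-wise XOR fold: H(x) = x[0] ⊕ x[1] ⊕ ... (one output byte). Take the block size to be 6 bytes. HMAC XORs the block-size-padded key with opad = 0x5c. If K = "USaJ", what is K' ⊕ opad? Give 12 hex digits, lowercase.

Key "USaJ" = 55 53 61 4a is 4 bytes ≤ B = 6; zero-pad to 6 bytes: K' = 55 53 61 4a 00 00.
XOR each byte with 0x5c: 55⊕5c=09, 53⊕5c=0f, 61⊕5c=3d, 4a⊕5c=16, 00⊕5c=5c, 00⊕5c=5c.

090f3d165c5c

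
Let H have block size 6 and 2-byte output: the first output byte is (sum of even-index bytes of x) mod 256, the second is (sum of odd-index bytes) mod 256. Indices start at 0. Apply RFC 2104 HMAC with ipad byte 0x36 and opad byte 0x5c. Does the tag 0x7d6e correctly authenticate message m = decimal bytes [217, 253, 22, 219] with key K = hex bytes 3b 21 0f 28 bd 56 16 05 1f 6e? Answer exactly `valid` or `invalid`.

Key hex bytes 3b 21 0f 28 bd 56 16 05 1f 6e is 10 bytes > B = 6, so hash it first: H(key) = 3c 12, then zero-pad to 6 bytes: K' = 3c 12 00 00 00 00.
K' ⊕ ipad = 0a 24 36 36 36 36; K' ⊕ opad = 60 4e 5c 5c 5c 5c.
Inner hash: even-index sum = 357 mod 256 = 101; odd-index sum = 616 mod 256 = 104 → 65 68.
Outer hash (recomputed tag): even-index sum = 381 mod 256 = 125; odd-index sum = 366 mod 256 = 110 → 7d 6e.
Recomputed tag = 7d6e; claimed = 7d6e → match.

valid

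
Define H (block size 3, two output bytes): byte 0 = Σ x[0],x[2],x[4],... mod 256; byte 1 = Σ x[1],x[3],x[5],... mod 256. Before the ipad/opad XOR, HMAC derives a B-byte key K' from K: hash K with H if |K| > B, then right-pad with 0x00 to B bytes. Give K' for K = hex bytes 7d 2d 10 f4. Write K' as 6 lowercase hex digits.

8d2100

|K| = 4 > B = 3, so first hash the key.
H(K): even-index sum = 141 mod 256 = 141; odd-index sum = 289 mod 256 = 33 → 8d 21.
Zero-pad H(K) = 8d 21 to 3 bytes: K' = 8d 21 00.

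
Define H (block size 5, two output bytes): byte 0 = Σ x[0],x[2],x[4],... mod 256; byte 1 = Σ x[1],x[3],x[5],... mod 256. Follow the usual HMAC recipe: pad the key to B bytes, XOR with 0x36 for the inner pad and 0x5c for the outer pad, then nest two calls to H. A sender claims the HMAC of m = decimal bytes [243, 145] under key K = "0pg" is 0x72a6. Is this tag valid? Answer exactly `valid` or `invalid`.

valid

Key "0pg" = 30 70 67 is 3 bytes ≤ B = 5; zero-pad to 5 bytes: K' = 30 70 67 00 00.
K' ⊕ ipad = 06 46 51 36 36; K' ⊕ opad = 6c 2c 3b 5c 5c.
Inner hash: even-index sum = 286 mod 256 = 30; odd-index sum = 367 mod 256 = 111 → 1e 6f.
Outer hash (recomputed tag): even-index sum = 370 mod 256 = 114; odd-index sum = 166 mod 256 = 166 → 72 a6.
Recomputed tag = 72a6; claimed = 72a6 → match.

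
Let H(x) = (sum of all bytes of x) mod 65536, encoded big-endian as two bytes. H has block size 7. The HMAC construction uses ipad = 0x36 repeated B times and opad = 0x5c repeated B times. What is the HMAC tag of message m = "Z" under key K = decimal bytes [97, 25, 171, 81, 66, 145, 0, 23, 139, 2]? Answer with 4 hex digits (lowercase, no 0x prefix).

Key decimal bytes [97, 25, 171, 81, 66, 145, 0, 23, 139, 2] = 61 19 ab 51 42 91 00 17 8b 02 is 10 bytes > B = 7, so hash it first: H(key) = 02 ed, then zero-pad to 7 bytes: K' = 02 ed 00 00 00 00 00.
K' ⊕ ipad = 34 db 36 36 36 36 36.  K' ⊕ opad = 5e b1 5c 5c 5c 5c 5c.
Inner input = (K'⊕ipad) ∥ m = 34 db 36 36 36 36 36 ∥ 5a.
Inner hash: sum = 52+219+54+54+54+54+54+90 = 631 → 02 77.
Outer input = (K'⊕opad) ∥ inner = 5e b1 5c 5c 5c 5c 5c ∥ 02 77.
Outer hash (tag): sum = 94+177+92+92+92+92+92+2+119 = 852 → 03 54.

0354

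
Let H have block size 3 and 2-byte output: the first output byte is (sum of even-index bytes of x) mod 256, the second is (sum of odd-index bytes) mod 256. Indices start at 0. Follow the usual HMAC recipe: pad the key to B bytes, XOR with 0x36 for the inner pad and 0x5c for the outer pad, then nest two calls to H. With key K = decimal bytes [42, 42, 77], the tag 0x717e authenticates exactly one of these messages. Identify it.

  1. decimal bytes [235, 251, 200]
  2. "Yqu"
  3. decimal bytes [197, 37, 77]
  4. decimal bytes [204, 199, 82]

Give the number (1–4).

2

Key decimal bytes [42, 42, 77] = 2a 2a 4d is exactly B = 3 bytes: K' = 2a 2a 4d.
K' ⊕ ipad = 1c 1c 7b; K' ⊕ opad = 76 76 11.
m1: inner = H(1c 1c 7b eb fb c8) = 92 cf; tag = H(76 76 11 92 cf) = 5608
m2: inner = H(1c 1c 7b 59 71 75) = 08 ea; tag = H(76 76 11 08 ea) = 717e ← matches
m3: inner = H(1c 1c 7b c5 25 4d) = bc 2e; tag = H(76 76 11 bc 2e) = b532
m4: inner = H(1c 1c 7b cc c7 52) = 5e 3a; tag = H(76 76 11 5e 3a) = c1d4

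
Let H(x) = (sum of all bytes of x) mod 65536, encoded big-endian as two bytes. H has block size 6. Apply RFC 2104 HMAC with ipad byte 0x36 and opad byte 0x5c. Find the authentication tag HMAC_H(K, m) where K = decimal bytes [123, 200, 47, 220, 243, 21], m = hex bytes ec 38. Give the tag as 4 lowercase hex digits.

0304

Key decimal bytes [123, 200, 47, 220, 243, 21] = 7b c8 2f dc f3 15 is exactly B = 6 bytes: K' = 7b c8 2f dc f3 15.
K' ⊕ ipad = 4d fe 19 ea c5 23.  K' ⊕ opad = 27 94 73 80 af 49.
Inner input = (K'⊕ipad) ∥ m = 4d fe 19 ea c5 23 ∥ ec 38.
Inner hash: sum = 77+254+25+234+197+35+236+56 = 1114 → 04 5a.
Outer input = (K'⊕opad) ∥ inner = 27 94 73 80 af 49 ∥ 04 5a.
Outer hash (tag): sum = 39+148+115+128+175+73+4+90 = 772 → 03 04.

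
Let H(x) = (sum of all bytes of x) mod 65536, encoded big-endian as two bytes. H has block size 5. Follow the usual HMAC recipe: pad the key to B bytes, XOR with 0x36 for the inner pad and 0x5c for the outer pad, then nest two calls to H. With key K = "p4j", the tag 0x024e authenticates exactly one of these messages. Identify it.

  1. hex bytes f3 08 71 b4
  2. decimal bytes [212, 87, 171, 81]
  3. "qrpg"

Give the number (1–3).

3

Key "p4j" = 70 34 6a is 3 bytes ≤ B = 5; zero-pad to 5 bytes: K' = 70 34 6a 00 00.
K' ⊕ ipad = 46 02 5c 36 36; K' ⊕ opad = 2c 68 36 5c 5c.
m1: inner = H(46 02 5c 36 36 f3 08 71 b4) = 03 30; tag = H(2c 68 36 5c 5c 03 30) = 01b5
m2: inner = H(46 02 5c 36 36 d4 57 ab 51) = 03 37; tag = H(2c 68 36 5c 5c 03 37) = 01bc
m3: inner = H(46 02 5c 36 36 71 72 70 67) = 02 ca; tag = H(2c 68 36 5c 5c 02 ca) = 024e ← matches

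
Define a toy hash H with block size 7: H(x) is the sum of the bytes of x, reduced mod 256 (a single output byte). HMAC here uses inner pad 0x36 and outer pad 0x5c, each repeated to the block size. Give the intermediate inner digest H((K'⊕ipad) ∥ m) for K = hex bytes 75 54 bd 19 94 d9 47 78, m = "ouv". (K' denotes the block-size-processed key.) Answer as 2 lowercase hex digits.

Key hex bytes 75 54 bd 19 94 d9 47 78 is 8 bytes > B = 7, so hash it first: H(key) = cb, then zero-pad to 7 bytes: K' = cb 00 00 00 00 00 00.
K' ⊕ ipad = fd 36 36 36 36 36 36.
Inner input = fd 36 36 36 36 36 36 ∥ 6f 75 76.
Inner hash: sum = 253+54+54+54+54+54+54+111+117+118 = 923; mod 256 = 155 → 9b.

9b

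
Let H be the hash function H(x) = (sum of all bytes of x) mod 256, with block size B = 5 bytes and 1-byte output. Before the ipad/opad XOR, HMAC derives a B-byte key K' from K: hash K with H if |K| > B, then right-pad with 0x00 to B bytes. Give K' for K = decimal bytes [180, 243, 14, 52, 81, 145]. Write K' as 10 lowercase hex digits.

|K| = 6 > B = 5, so first hash the key.
H(K): sum = 180+243+14+52+81+145 = 715; mod 256 = 203 → cb.
Zero-pad H(K) = cb to 5 bytes: K' = cb 00 00 00 00.

cb00000000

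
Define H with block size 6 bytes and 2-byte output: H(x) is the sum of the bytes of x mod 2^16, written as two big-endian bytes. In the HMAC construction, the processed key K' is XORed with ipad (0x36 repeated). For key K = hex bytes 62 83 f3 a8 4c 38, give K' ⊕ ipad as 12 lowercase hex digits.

54b5c59e7a0e

Key hex bytes 62 83 f3 a8 4c 38 is exactly B = 6 bytes: K' = 62 83 f3 a8 4c 38.
XOR each byte with 0x36: 62⊕36=54, 83⊕36=b5, f3⊕36=c5, a8⊕36=9e, 4c⊕36=7a, 38⊕36=0e.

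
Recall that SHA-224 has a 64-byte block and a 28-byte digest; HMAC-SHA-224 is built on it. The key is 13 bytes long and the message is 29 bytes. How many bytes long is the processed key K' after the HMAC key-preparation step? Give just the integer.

64

Key is 13 ≤ 64 bytes, zero-padded: |K'| = 64.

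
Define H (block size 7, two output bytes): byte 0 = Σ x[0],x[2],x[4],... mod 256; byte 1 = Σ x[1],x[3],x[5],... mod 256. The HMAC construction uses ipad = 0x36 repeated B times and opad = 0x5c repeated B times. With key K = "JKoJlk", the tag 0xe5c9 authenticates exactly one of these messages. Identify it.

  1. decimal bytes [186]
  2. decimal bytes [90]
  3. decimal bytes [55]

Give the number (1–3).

Key "JKoJlk" = 4a 4b 6f 4a 6c 6b is 6 bytes ≤ B = 7; zero-pad to 7 bytes: K' = 4a 4b 6f 4a 6c 6b 00.
K' ⊕ ipad = 7c 7d 59 7c 5a 5d 36; K' ⊕ opad = 16 17 33 16 30 37 5c.
m1: inner = H(7c 7d 59 7c 5a 5d 36 ba) = 65 10; tag = H(16 17 33 16 30 37 5c 65 10) = e5c9 ← matches
m2: inner = H(7c 7d 59 7c 5a 5d 36 5a) = 65 b0; tag = H(16 17 33 16 30 37 5c 65 b0) = 85c9
m3: inner = H(7c 7d 59 7c 5a 5d 36 37) = 65 8d; tag = H(16 17 33 16 30 37 5c 65 8d) = 62c9

1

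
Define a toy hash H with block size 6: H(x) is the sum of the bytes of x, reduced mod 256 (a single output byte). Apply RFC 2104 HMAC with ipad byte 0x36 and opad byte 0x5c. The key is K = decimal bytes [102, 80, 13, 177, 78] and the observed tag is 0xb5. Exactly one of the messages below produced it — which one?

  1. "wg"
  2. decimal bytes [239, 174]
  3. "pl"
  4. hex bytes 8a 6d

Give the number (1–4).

2

Key decimal bytes [102, 80, 13, 177, 78] = 66 50 0d b1 4e is 5 bytes ≤ B = 6; zero-pad to 6 bytes: K' = 66 50 0d b1 4e 00.
K' ⊕ ipad = 50 66 3b 87 78 36; K' ⊕ opad = 3a 0c 51 ed 12 5c.
m1: inner = H(50 66 3b 87 78 36 77 67) = 04; tag = H(3a 0c 51 ed 12 5c 04) = f6
m2: inner = H(50 66 3b 87 78 36 ef ae) = c3; tag = H(3a 0c 51 ed 12 5c c3) = b5 ← matches
m3: inner = H(50 66 3b 87 78 36 70 6c) = 02; tag = H(3a 0c 51 ed 12 5c 02) = f4
m4: inner = H(50 66 3b 87 78 36 8a 6d) = 1d; tag = H(3a 0c 51 ed 12 5c 1d) = 0f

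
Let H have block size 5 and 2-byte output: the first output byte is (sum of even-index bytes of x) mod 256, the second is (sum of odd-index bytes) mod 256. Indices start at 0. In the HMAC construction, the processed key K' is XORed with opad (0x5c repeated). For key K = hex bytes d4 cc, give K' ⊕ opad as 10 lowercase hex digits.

Key hex bytes d4 cc is 2 bytes ≤ B = 5; zero-pad to 5 bytes: K' = d4 cc 00 00 00.
XOR each byte with 0x5c: d4⊕5c=88, cc⊕5c=90, 00⊕5c=5c, 00⊕5c=5c, 00⊕5c=5c.

88905c5c5c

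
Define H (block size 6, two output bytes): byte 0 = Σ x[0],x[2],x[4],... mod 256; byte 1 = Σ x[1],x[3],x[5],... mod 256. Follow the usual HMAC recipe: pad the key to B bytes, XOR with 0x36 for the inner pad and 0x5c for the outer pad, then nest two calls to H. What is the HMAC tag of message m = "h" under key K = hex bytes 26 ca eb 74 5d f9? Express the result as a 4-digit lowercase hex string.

f270

Key hex bytes 26 ca eb 74 5d f9 is exactly B = 6 bytes: K' = 26 ca eb 74 5d f9.
K' ⊕ ipad = 10 fc dd 42 6b cf.  K' ⊕ opad = 7a 96 b7 28 01 a5.
Inner input = (K'⊕ipad) ∥ m = 10 fc dd 42 6b cf ∥ 68.
Inner hash: even-index sum = 448 mod 256 = 192; odd-index sum = 525 mod 256 = 13 → c0 0d.
Outer input = (K'⊕opad) ∥ inner = 7a 96 b7 28 01 a5 ∥ c0 0d.
Outer hash (tag): even-index sum = 498 mod 256 = 242; odd-index sum = 368 mod 256 = 112 → f2 70.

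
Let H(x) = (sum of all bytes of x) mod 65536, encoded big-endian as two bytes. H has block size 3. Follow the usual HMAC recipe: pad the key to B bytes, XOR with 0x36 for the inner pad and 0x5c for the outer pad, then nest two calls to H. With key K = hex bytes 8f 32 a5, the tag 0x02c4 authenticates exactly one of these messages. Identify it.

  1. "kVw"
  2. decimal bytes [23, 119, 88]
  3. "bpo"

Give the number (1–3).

Key hex bytes 8f 32 a5 is exactly B = 3 bytes: K' = 8f 32 a5.
K' ⊕ ipad = b9 04 93; K' ⊕ opad = d3 6e f9.
m1: inner = H(b9 04 93 6b 56 77) = 02 88; tag = H(d3 6e f9 02 88) = 02c4 ← matches
m2: inner = H(b9 04 93 17 77 58) = 02 36; tag = H(d3 6e f9 02 36) = 0272
m3: inner = H(b9 04 93 62 70 6f) = 02 91; tag = H(d3 6e f9 02 91) = 02cd

1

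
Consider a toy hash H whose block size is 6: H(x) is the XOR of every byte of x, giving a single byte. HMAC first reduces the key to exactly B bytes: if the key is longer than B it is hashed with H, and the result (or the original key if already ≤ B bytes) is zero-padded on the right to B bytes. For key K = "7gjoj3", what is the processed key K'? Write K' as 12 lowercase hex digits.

37676a6f6a33

Key "7gjoj3" = 37 67 6a 6f 6a 33 is exactly B = 6 bytes: K' = 37 67 6a 6f 6a 33.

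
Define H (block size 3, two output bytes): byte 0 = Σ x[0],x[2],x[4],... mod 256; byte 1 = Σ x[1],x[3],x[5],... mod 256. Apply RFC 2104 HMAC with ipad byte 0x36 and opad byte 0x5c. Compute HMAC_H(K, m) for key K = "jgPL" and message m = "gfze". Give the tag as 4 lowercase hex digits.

a87c

Key "jgPL" = 6a 67 50 4c is 4 bytes > B = 3, so hash it first: H(key) = ba b3, then zero-pad to 3 bytes: K' = ba b3 00.
K' ⊕ ipad = 8c 85 36.  K' ⊕ opad = e6 ef 5c.
Inner input = (K'⊕ipad) ∥ m = 8c 85 36 ∥ 67 66 7a 65.
Inner hash: even-index sum = 397 mod 256 = 141; odd-index sum = 358 mod 256 = 102 → 8d 66.
Outer input = (K'⊕opad) ∥ inner = e6 ef 5c ∥ 8d 66.
Outer hash (tag): even-index sum = 424 mod 256 = 168; odd-index sum = 380 mod 256 = 124 → a8 7c.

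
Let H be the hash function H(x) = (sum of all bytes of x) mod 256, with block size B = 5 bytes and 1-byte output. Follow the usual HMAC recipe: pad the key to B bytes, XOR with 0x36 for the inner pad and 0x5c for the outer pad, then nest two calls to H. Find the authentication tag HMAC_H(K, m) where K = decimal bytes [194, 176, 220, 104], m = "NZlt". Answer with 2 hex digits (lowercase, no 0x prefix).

1a

Key decimal bytes [194, 176, 220, 104] = c2 b0 dc 68 is 4 bytes ≤ B = 5; zero-pad to 5 bytes: K' = c2 b0 dc 68 00.
K' ⊕ ipad = f4 86 ea 5e 36.  K' ⊕ opad = 9e ec 80 34 5c.
Inner input = (K'⊕ipad) ∥ m = f4 86 ea 5e 36 ∥ 4e 5a 6c 74.
Inner hash: sum = 244+134+234+94+54+78+90+108+116 = 1152; mod 256 = 128 → 80.
Outer input = (K'⊕opad) ∥ inner = 9e ec 80 34 5c ∥ 80.
Outer hash (tag): sum = 158+236+128+52+92+128 = 794; mod 256 = 26 → 1a.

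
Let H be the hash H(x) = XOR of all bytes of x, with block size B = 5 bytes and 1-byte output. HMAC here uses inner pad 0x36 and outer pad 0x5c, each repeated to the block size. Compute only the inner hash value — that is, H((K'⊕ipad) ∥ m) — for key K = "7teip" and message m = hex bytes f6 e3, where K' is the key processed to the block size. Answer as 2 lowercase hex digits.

1c

Key "7teip" = 37 74 65 69 70 is exactly B = 5 bytes: K' = 37 74 65 69 70.
K' ⊕ ipad = 01 42 53 5f 46.
Inner input = 01 42 53 5f 46 ∥ f6 e3.
Inner hash: XOR 01⊕42⊕53⊕5f⊕46⊕f6⊕e3 = 1c.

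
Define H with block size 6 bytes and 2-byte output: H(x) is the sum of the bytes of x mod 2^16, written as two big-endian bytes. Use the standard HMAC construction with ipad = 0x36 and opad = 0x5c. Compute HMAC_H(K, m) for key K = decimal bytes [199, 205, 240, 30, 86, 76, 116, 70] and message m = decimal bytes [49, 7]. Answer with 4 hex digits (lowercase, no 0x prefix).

Key decimal bytes [199, 205, 240, 30, 86, 76, 116, 70] = c7 cd f0 1e 56 4c 74 46 is 8 bytes > B = 6, so hash it first: H(key) = 03 fe, then zero-pad to 6 bytes: K' = 03 fe 00 00 00 00.
K' ⊕ ipad = 35 c8 36 36 36 36.  K' ⊕ opad = 5f a2 5c 5c 5c 5c.
Inner input = (K'⊕ipad) ∥ m = 35 c8 36 36 36 36 ∥ 31 07.
Inner hash: sum = 53+200+54+54+54+54+49+7 = 525 → 02 0d.
Outer input = (K'⊕opad) ∥ inner = 5f a2 5c 5c 5c 5c ∥ 02 0d.
Outer hash (tag): sum = 95+162+92+92+92+92+2+13 = 640 → 02 80.

0280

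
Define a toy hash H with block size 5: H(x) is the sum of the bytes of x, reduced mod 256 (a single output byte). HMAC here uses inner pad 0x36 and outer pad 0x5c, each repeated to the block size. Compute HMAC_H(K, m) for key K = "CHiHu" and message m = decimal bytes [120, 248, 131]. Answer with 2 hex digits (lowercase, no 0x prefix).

Key "CHiHu" = 43 48 69 48 75 is exactly B = 5 bytes: K' = 43 48 69 48 75.
K' ⊕ ipad = 75 7e 5f 7e 43.  K' ⊕ opad = 1f 14 35 14 29.
Inner input = (K'⊕ipad) ∥ m = 75 7e 5f 7e 43 ∥ 78 f8 83.
Inner hash: sum = 117+126+95+126+67+120+248+131 = 1030; mod 256 = 6 → 06.
Outer input = (K'⊕opad) ∥ inner = 1f 14 35 14 29 ∥ 06.
Outer hash (tag): sum = 31+20+53+20+41+6 = 171 → ab.

ab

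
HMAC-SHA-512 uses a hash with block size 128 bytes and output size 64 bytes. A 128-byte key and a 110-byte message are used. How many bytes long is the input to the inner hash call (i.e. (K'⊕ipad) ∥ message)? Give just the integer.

Key is 128 ≤ 128 bytes, zero-padded: |K'| = 128.
Inner input = (K'⊕ipad) ∥ m → 128 + 110 = 238 bytes.

238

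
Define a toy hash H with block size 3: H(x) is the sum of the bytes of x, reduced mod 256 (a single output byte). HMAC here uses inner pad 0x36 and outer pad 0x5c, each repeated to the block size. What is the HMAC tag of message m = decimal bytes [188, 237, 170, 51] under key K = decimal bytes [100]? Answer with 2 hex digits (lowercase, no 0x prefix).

Key decimal bytes [100] = 64 is 1 byte ≤ B = 3; zero-pad to 3 bytes: K' = 64 00 00.
K' ⊕ ipad = 52 36 36.  K' ⊕ opad = 38 5c 5c.
Inner input = (K'⊕ipad) ∥ m = 52 36 36 ∥ bc ed aa 33.
Inner hash: sum = 82+54+54+188+237+170+51 = 836; mod 256 = 68 → 44.
Outer input = (K'⊕opad) ∥ inner = 38 5c 5c ∥ 44.
Outer hash (tag): sum = 56+92+92+68 = 308; mod 256 = 52 → 34.

34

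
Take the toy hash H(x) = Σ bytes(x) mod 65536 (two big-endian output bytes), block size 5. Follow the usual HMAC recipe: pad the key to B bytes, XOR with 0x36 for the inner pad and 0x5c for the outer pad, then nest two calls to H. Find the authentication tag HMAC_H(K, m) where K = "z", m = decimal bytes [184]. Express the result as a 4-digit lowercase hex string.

0273

Key "z" = 7a is 1 byte ≤ B = 5; zero-pad to 5 bytes: K' = 7a 00 00 00 00.
K' ⊕ ipad = 4c 36 36 36 36.  K' ⊕ opad = 26 5c 5c 5c 5c.
Inner input = (K'⊕ipad) ∥ m = 4c 36 36 36 36 ∥ b8.
Inner hash: sum = 76+54+54+54+54+184 = 476 → 01 dc.
Outer input = (K'⊕opad) ∥ inner = 26 5c 5c 5c 5c ∥ 01 dc.
Outer hash (tag): sum = 38+92+92+92+92+1+220 = 627 → 02 73.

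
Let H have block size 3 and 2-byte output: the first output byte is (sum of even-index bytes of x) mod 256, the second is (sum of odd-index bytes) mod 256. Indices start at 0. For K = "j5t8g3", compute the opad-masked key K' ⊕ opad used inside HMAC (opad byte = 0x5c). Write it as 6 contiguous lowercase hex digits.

19fc5c

Key "j5t8g3" = 6a 35 74 38 67 33 is 6 bytes > B = 3, so hash it first: H(key) = 45 a0, then zero-pad to 3 bytes: K' = 45 a0 00.
XOR each byte with 0x5c: 45⊕5c=19, a0⊕5c=fc, 00⊕5c=5c.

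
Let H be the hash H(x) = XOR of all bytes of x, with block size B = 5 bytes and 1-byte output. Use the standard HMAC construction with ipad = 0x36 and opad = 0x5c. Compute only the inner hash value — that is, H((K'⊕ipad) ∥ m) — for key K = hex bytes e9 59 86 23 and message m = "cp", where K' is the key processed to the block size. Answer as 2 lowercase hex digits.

30

Key hex bytes e9 59 86 23 is 4 bytes ≤ B = 5; zero-pad to 5 bytes: K' = e9 59 86 23 00.
K' ⊕ ipad = df 6f b0 15 36.
Inner input = df 6f b0 15 36 ∥ 63 70.
Inner hash: XOR df⊕6f⊕b0⊕15⊕36⊕63⊕70 = 30.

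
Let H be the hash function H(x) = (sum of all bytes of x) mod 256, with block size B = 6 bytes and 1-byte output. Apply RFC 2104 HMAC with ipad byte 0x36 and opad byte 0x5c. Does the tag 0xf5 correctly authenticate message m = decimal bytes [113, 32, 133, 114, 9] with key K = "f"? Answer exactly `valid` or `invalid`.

Key "f" = 66 is 1 byte ≤ B = 6; zero-pad to 6 bytes: K' = 66 00 00 00 00 00.
K' ⊕ ipad = 50 36 36 36 36 36; K' ⊕ opad = 3a 5c 5c 5c 5c 5c.
Inner hash: sum = 80+54+54+54+54+54+113+32+133+114+9 = 751; mod 256 = 239 → ef.
Outer hash (recomputed tag): sum = 58+92+92+92+92+92+239 = 757; mod 256 = 245 → f5.
Recomputed tag = f5; claimed = f5 → match.

valid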